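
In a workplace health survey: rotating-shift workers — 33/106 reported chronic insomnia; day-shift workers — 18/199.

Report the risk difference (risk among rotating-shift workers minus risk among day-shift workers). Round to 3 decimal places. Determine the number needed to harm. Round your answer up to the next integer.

RD = 0.221; NNH = 5

risk, rotating-shift workers = 33/106 = 0.3113
risk, day-shift workers = 18/199 = 0.0905
risk difference = 0.3113 − 0.0905 = 0.221
absolute risk difference = 0.220868
1 / 0.220868 = 4.528 → round up → 5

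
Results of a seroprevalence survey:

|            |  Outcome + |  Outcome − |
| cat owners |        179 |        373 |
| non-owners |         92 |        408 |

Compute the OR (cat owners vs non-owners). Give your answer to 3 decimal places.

OR ≈ 2.128

odds, cat owners = 179/373 = 0.4799
odds, non-owners = 92/408 = 0.2255
OR = 0.4799 / 0.2255 = 2.128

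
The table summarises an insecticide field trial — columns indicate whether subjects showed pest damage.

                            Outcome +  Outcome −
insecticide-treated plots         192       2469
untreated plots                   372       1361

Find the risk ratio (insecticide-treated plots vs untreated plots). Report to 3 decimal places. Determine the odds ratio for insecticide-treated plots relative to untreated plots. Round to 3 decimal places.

risk, insecticide-treated plots = 192/2661 = 0.0722
risk, untreated plots = 372/1733 = 0.2147
RR = 0.0722 / 0.2147 = 0.336
OR = (192 × 1361) / (2469 × 372) = 261312/918468 ≈ 0.285

RR = 0.336; OR = 0.285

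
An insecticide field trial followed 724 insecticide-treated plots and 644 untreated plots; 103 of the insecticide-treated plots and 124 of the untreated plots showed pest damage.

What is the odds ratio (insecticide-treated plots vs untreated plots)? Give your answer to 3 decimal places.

OR = (103 × 520) / (621 × 124) = 53560/77004 ≈ 0.696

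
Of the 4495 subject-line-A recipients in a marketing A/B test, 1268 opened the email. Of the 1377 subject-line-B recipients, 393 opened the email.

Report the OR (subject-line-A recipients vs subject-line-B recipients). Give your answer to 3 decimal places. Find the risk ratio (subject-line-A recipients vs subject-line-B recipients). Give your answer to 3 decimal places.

OR = 0.984; RR = 0.988

OR = (1268 × 984) / (3227 × 393) = 1247712/1268211 ≈ 0.984
risk, subject-line-A recipients = 1268/4495 = 0.2821
risk, subject-line-B recipients = 393/1377 = 0.2854
RR = 0.2821 / 0.2854 = 0.988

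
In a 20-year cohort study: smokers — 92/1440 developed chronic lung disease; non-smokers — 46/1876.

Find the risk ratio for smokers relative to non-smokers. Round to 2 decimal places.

RR = 2.61

risk, smokers = 92/1440 = 0.06389
risk, non-smokers = 46/1876 = 0.02452
RR = 0.06389 / 0.02452 = 2.61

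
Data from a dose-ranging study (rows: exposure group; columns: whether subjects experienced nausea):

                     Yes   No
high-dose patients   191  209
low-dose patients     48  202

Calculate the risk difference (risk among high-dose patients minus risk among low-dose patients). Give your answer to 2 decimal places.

0.29

risk, high-dose patients = 191/400 = 0.4775
risk, low-dose patients = 48/250 = 0.1920
risk difference = 0.4775 − 0.1920 = 0.29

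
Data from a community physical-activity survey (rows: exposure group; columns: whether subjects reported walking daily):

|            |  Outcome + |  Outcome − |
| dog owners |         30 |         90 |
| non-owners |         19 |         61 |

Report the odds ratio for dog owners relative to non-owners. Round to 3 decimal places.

odds, dog owners = 30/90 = 0.3333
odds, non-owners = 19/61 = 0.3115
OR = 0.3333 / 0.3115 = 1.070

OR: 1.070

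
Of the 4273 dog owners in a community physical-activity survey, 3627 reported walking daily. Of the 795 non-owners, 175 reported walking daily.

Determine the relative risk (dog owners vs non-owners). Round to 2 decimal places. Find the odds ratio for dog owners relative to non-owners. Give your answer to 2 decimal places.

risk, dog owners = 3627/4273 = 0.8488
risk, non-owners = 175/795 = 0.2201
RR = 0.8488 / 0.2201 = 3.86
odds, dog owners = 3627/646 = 5.6146
odds, non-owners = 175/620 = 0.2823
OR = 5.6146 / 0.2823 = 19.89

RR = 3.86; OR = 19.89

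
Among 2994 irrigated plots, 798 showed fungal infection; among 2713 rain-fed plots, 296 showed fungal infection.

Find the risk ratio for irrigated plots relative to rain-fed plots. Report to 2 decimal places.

2.44

risk, irrigated plots = 798/2994 = 0.2665
risk, rain-fed plots = 296/2713 = 0.1091
RR = 0.2665 / 0.1091 = 2.44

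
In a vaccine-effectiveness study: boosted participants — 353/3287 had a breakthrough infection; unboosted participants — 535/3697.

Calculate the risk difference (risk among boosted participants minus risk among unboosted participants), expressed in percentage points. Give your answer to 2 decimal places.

-3.73

risk, boosted participants = 353/3287 = 0.1074
risk, unboosted participants = 535/3697 = 0.1447
risk difference = 0.1074 − 0.1447 = -0.0373 → -3.73 percentage points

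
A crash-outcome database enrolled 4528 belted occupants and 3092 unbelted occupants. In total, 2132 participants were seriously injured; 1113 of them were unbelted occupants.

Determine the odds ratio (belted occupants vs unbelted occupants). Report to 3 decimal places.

OR ≈ 0.516

belted occupants with the outcome: 2132 − 1113 = 1019
belted occupants without the outcome: 4528 − 1019 = 3509
unbelted occupants without the outcome: 3092 − 1113 = 1979
OR = (1019 × 1979) / (3509 × 1113) = 2016601/3905517 ≈ 0.516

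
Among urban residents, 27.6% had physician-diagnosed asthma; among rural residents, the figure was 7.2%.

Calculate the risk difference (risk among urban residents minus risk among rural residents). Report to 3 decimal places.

risk difference = 0.2760 − 0.0720 = 0.204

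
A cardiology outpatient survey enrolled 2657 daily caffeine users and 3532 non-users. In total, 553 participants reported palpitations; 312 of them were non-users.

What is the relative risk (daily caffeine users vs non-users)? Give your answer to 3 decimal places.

1.027

daily caffeine users with the outcome: 553 − 312 = 241
daily caffeine users without the outcome: 2657 − 241 = 2416
non-users without the outcome: 3532 − 312 = 3220
risk, daily caffeine users = 241/2657 = 0.0907
risk, non-users = 312/3532 = 0.0883
RR = 0.0907 / 0.0883 = 1.027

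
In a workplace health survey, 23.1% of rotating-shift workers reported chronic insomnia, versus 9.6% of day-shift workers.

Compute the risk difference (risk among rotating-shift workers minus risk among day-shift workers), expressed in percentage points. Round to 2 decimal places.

risk difference = 0.2310 − 0.0960 = 0.1350 → 13.50 percentage points

RD = 13.50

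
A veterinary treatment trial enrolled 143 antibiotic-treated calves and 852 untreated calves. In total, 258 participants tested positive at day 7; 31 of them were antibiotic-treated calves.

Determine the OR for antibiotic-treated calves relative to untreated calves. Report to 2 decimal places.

antibiotic-treated calves without the outcome: 143 − 31 = 112
untreated calves with the outcome: 258 − 31 = 227
untreated calves without the outcome: 852 − 227 = 625
odds, antibiotic-treated calves = 31/112 = 0.2768
odds, untreated calves = 227/625 = 0.3632
OR = 0.2768 / 0.3632 = 0.76

0.76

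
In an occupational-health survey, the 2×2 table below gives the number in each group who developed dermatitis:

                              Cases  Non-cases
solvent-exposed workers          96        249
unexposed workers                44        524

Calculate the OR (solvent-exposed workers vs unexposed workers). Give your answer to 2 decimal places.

OR: 4.59

odds, solvent-exposed workers = 96/249 = 0.3855
odds, unexposed workers = 44/524 = 0.0840
OR = 0.3855 / 0.0840 = 4.59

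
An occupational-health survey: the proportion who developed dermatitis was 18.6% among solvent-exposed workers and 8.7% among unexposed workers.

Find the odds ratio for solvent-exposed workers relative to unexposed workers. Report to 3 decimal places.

odds, solvent-exposed workers = 0.1860/0.8140 = 0.2285
odds, unexposed workers = 0.0870/0.9130 = 0.0953
OR = 0.2285 / 0.0953 = 2.398

OR: 2.398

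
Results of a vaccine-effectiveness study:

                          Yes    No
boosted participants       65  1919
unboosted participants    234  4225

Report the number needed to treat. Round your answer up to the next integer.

risk, boosted participants = 65/1984 = 0.032762
risk, unboosted participants = 234/4459 = 0.052478
absolute risk difference = 0.019716
1 / 0.019716 = 50.720 → round up → 51

51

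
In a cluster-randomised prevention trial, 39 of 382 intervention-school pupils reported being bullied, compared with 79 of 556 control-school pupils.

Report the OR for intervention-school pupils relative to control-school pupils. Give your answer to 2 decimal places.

odds, intervention-school pupils = 39/343 = 0.1137
odds, control-school pupils = 79/477 = 0.1656
OR = 0.1137 / 0.1656 = 0.69

0.69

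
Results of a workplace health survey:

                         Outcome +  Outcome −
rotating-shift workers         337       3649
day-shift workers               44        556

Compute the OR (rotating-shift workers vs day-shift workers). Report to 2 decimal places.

OR = (337 × 556) / (3649 × 44) = 187372/160556 ≈ 1.17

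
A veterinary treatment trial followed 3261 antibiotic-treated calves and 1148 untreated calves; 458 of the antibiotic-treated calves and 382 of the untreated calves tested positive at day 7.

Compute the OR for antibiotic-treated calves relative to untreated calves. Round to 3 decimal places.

odds, antibiotic-treated calves = 458/2803 = 0.1634
odds, untreated calves = 382/766 = 0.4987
OR = 0.1634 / 0.4987 = 0.328

OR ≈ 0.328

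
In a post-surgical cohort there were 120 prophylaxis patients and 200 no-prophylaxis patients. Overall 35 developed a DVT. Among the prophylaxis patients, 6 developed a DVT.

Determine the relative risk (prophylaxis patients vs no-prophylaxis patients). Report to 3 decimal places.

prophylaxis patients without the outcome: 120 − 6 = 114
no-prophylaxis patients with the outcome: 35 − 6 = 29
no-prophylaxis patients without the outcome: 200 − 29 = 171
risk, prophylaxis patients = 6/120 = 0.0500
risk, no-prophylaxis patients = 29/200 = 0.1450
RR = 0.0500 / 0.1450 = 0.345

0.345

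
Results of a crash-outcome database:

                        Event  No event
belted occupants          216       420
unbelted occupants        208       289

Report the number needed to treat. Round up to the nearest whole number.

NNT = 13

risk, belted occupants = 216/636 = 0.339623
risk, unbelted occupants = 208/497 = 0.418511
absolute risk difference = 0.078888
1 / 0.078888 = 12.676 → round up → 13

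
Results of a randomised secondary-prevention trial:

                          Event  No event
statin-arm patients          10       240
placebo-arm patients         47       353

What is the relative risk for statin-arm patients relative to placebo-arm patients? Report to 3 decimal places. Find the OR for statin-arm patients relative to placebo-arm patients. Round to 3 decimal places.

risk, statin-arm patients = 10/250 = 0.04000
risk, placebo-arm patients = 47/400 = 0.11750
RR = 0.04000 / 0.11750 = 0.340
odds, statin-arm patients = 10/240 = 0.04167
odds, placebo-arm patients = 47/353 = 0.13314
OR = 0.04167 / 0.13314 = 0.313

RR = 0.340; OR = 0.313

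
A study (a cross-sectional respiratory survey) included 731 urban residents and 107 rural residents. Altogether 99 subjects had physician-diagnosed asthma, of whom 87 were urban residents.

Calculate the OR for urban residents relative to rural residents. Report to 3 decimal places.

urban residents without the outcome: 731 − 87 = 644
rural residents with the outcome: 99 − 87 = 12
rural residents without the outcome: 107 − 12 = 95
OR = (87 × 95) / (644 × 12) = 8265/7728 ≈ 1.069

OR ≈ 1.069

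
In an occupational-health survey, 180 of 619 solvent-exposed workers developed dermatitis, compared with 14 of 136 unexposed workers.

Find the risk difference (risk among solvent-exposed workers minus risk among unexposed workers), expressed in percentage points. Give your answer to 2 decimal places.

RD: 18.79

risk, solvent-exposed workers = 180/619 = 0.2908
risk, unexposed workers = 14/136 = 0.1029
risk difference = 0.2908 − 0.1029 = 0.1879 → 18.79 percentage points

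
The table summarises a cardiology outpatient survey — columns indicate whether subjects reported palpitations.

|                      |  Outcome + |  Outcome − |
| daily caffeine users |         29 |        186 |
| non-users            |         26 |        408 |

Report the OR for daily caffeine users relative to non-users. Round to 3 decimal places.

OR = (29 × 408) / (186 × 26) = 11832/4836 ≈ 2.447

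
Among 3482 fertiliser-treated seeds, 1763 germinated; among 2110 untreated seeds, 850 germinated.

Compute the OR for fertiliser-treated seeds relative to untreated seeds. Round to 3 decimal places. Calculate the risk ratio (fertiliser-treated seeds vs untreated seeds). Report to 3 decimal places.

odds, fertiliser-treated seeds = 1763/1719 = 1.0256
odds, untreated seeds = 850/1260 = 0.6746
OR = 1.0256 / 0.6746 = 1.520
risk, fertiliser-treated seeds = 1763/3482 = 0.5063
risk, untreated seeds = 850/2110 = 0.4028
RR = 0.5063 / 0.4028 = 1.257

OR = 1.520; RR = 1.257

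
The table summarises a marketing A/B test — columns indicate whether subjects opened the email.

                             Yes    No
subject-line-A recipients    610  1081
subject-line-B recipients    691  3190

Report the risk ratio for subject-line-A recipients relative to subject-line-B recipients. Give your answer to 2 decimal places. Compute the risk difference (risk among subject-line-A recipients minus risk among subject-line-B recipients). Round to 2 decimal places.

risk, subject-line-A recipients = 610/1691 = 0.3607
risk, subject-line-B recipients = 691/3881 = 0.1780
RR = 0.3607 / 0.1780 = 2.03
risk difference = 0.3607 − 0.1780 = 0.18

RR = 2.03; RD = 0.18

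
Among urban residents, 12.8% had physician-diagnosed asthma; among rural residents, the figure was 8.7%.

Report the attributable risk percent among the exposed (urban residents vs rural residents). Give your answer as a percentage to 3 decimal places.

AR% = (0.1280 − 0.0870) / 0.1280 = 0.3203 → 32.031%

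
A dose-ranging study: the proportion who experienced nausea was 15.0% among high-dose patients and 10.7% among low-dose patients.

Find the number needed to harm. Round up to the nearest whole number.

absolute risk difference = 0.043000
1 / 0.043000 = 23.256 → round up → 24

NNH = 24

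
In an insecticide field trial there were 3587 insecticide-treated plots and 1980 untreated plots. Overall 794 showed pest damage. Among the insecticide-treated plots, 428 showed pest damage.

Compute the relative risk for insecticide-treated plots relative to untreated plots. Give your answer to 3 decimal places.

insecticide-treated plots without the outcome: 3587 − 428 = 3159
untreated plots with the outcome: 794 − 428 = 366
untreated plots without the outcome: 1980 − 366 = 1614
risk, insecticide-treated plots = 428/3587 = 0.1193
risk, untreated plots = 366/1980 = 0.1848
RR = 0.1193 / 0.1848 = 0.646

0.646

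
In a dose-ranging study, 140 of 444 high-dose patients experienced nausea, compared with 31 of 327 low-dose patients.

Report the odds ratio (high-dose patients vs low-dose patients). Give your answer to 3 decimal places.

OR = (140 × 296) / (304 × 31) = 41440/9424 ≈ 4.397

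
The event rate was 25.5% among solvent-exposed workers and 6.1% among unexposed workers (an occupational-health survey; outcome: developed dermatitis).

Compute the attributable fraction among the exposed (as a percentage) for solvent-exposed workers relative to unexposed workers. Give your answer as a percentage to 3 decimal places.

AR% = (0.2550 − 0.0610) / 0.2550 = 0.7608 → 76.078%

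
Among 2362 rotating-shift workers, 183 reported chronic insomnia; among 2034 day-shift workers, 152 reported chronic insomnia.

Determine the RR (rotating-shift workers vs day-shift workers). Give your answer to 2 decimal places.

risk, rotating-shift workers = 183/2362 = 0.0775
risk, day-shift workers = 152/2034 = 0.0747
RR = 0.0775 / 0.0747 = 1.04

1.04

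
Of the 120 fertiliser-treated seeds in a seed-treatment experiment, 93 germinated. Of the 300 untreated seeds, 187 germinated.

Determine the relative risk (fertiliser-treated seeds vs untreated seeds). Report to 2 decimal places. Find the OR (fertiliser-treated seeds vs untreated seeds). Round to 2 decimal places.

risk, fertiliser-treated seeds = 93/120 = 0.7750
risk, untreated seeds = 187/300 = 0.6233
RR = 0.7750 / 0.6233 = 1.24
OR = (93 × 113) / (27 × 187) = 10509/5049 ≈ 2.08

RR = 1.24; OR = 2.08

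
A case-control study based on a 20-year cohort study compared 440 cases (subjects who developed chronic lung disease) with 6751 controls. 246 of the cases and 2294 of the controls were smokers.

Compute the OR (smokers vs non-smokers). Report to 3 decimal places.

OR = (246 × 4457) / (2294 × 194) = 1096422/445036 ≈ 2.464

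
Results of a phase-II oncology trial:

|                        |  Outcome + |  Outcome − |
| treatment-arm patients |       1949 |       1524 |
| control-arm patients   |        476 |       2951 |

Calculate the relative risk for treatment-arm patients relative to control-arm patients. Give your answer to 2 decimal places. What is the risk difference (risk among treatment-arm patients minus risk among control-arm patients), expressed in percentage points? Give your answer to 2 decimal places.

risk, treatment-arm patients = 1949/3473 = 0.5612
risk, control-arm patients = 476/3427 = 0.1389
RR = 0.5612 / 0.1389 = 4.04
risk difference = 0.5612 − 0.1389 = 0.4223 → 42.23 percentage points

RR = 4.04; RD = 42.23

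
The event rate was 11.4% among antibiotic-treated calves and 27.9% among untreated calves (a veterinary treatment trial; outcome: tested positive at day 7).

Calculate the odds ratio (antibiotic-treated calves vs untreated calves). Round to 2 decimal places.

odds, antibiotic-treated calves = 0.1140/0.8860 = 0.1287
odds, untreated calves = 0.2790/0.7210 = 0.3870
OR = 0.1287 / 0.3870 = 0.33

OR ≈ 0.33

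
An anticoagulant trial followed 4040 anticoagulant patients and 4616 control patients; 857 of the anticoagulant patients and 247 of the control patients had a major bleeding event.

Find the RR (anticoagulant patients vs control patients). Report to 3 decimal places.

RR = 3.964

risk, anticoagulant patients = 857/4040 = 0.2121
risk, control patients = 247/4616 = 0.0535
RR = 0.2121 / 0.0535 = 3.964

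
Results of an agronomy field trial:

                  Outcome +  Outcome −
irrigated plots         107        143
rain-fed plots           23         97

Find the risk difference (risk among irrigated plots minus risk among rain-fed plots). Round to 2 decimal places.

0.24

risk, irrigated plots = 107/250 = 0.4280
risk, rain-fed plots = 23/120 = 0.1917
risk difference = 0.4280 − 0.1917 = 0.24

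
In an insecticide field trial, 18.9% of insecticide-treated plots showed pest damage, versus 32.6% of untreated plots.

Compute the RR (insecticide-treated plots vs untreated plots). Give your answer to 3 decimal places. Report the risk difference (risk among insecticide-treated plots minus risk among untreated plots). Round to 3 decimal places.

RR = 0.1890 / 0.3260 = 0.580
risk difference = 0.1890 − 0.3260 = -0.137

RR = 0.580; RD = -0.137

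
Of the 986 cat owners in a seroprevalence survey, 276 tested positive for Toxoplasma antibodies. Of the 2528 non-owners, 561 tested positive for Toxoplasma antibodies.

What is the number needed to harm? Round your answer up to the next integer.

risk, cat owners = 276/986 = 0.279919
risk, non-owners = 561/2528 = 0.221915
absolute risk difference = 0.058004
1 / 0.058004 = 17.240 → round up → 18

18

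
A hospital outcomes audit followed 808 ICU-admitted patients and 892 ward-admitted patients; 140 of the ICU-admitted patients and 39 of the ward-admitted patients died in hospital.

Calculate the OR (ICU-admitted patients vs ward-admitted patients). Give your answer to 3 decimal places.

OR = (140 × 853) / (668 × 39) = 119420/26052 ≈ 4.584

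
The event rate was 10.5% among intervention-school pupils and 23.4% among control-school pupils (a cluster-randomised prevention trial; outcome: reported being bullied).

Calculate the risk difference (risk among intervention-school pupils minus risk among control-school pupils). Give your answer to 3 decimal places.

risk difference = 0.1050 − 0.2340 = -0.129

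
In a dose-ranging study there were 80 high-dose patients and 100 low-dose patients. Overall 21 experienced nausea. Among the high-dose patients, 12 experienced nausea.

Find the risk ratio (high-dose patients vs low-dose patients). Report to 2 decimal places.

RR = 1.67

high-dose patients without the outcome: 80 − 12 = 68
low-dose patients with the outcome: 21 − 12 = 9
low-dose patients without the outcome: 100 − 9 = 91
risk, high-dose patients = 12/80 = 0.1500
risk, low-dose patients = 9/100 = 0.0900
RR = 0.1500 / 0.0900 = 1.67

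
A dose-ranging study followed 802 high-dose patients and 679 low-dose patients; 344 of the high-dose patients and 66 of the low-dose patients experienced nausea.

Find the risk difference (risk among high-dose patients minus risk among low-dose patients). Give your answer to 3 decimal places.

risk, high-dose patients = 344/802 = 0.4289
risk, low-dose patients = 66/679 = 0.0972
risk difference = 0.4289 − 0.0972 = 0.332

0.332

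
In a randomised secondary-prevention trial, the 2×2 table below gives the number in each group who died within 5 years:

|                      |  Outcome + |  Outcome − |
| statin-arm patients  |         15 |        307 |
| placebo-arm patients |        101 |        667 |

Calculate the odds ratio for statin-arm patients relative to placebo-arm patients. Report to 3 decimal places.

OR = (15 × 667) / (307 × 101) = 10005/31007 ≈ 0.323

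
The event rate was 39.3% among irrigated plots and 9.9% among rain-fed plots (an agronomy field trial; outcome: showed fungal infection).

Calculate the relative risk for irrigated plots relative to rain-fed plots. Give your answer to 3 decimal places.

RR = 0.3930 / 0.0990 = 3.970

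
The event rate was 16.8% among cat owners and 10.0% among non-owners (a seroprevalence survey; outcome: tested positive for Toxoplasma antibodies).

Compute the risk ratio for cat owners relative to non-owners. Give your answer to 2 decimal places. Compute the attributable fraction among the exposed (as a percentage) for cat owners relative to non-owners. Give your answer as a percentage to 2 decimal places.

RR = 1.68; AR% = 40.48%

RR = 0.1680 / 0.1000 = 1.68
AR% = (0.1680 − 0.1000) / 0.1680 = 0.4048 → 40.48%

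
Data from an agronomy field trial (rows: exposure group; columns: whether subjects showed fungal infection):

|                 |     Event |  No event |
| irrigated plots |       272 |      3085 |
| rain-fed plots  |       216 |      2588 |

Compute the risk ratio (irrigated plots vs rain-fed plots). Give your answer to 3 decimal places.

risk, irrigated plots = 272/3357 = 0.0810
risk, rain-fed plots = 216/2804 = 0.0770
RR = 0.0810 / 0.0770 = 1.052

RR = 1.052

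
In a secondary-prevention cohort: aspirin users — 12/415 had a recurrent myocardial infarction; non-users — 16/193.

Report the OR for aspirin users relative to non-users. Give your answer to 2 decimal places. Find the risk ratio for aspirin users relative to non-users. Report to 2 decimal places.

OR = (12 × 177) / (403 × 16) = 2124/6448 ≈ 0.33
risk, aspirin users = 12/415 = 0.02892
risk, non-users = 16/193 = 0.08290
RR = 0.02892 / 0.08290 = 0.35

OR = 0.33; RR = 0.35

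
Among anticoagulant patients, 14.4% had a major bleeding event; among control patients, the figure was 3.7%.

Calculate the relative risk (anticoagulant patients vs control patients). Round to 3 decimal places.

RR = 0.14400 / 0.03700 = 3.892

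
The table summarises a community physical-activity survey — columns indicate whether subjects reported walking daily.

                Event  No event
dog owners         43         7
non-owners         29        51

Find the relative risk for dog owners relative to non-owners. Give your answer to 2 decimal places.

risk, dog owners = 43/50 = 0.8600
risk, non-owners = 29/80 = 0.3625
RR = 0.8600 / 0.3625 = 2.37

2.37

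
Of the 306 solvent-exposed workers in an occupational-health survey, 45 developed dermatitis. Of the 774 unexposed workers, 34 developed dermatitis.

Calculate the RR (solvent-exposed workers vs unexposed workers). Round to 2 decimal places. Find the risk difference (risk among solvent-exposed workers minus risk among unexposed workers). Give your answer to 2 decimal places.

RR = 3.35; RD = 0.10

risk, solvent-exposed workers = 45/306 = 0.14706
risk, unexposed workers = 34/774 = 0.04393
RR = 0.14706 / 0.04393 = 3.35
risk difference = 0.14706 − 0.04393 = 0.10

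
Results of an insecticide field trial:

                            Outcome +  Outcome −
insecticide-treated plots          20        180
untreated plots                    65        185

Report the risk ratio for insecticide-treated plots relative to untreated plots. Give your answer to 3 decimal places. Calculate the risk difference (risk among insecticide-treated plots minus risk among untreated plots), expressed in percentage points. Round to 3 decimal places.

RR = 0.385; RD = -16.000

risk, insecticide-treated plots = 20/200 = 0.1000
risk, untreated plots = 65/250 = 0.2600
RR = 0.1000 / 0.2600 = 0.385
risk difference = 0.1000 − 0.2600 = -0.1600 → -16.000 percentage points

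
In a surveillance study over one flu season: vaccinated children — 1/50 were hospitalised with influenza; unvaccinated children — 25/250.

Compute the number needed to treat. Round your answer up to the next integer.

NNT ≈ 13

risk, vaccinated children = 1/50 = 0.020000
risk, unvaccinated children = 25/250 = 0.100000
absolute risk difference = 0.080000
1 / 0.080000 = 12.500 → round up → 13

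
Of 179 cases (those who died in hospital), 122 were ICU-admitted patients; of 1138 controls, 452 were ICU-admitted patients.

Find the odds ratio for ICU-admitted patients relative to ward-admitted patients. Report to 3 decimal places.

OR = (122 × 686) / (452 × 57) = 83692/25764 ≈ 3.248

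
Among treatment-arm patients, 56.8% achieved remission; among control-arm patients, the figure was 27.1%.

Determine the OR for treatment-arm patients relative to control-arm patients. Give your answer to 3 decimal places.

3.537

odds, treatment-arm patients = 0.5680/0.4320 = 1.3148
odds, control-arm patients = 0.2710/0.7290 = 0.3717
OR = 1.3148 / 0.3717 = 3.537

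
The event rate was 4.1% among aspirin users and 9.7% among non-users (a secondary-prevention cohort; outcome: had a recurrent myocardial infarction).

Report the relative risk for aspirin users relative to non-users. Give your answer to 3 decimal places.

RR = 0.04100 / 0.09700 = 0.423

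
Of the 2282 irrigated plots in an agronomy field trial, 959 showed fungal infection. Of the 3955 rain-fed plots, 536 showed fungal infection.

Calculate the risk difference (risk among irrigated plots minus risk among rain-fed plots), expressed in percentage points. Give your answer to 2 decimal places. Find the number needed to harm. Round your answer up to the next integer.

RD = 28.47; NNH = 4

risk, irrigated plots = 959/2282 = 0.4202
risk, rain-fed plots = 536/3955 = 0.1355
risk difference = 0.4202 − 0.1355 = 0.2847 → 28.47 percentage points
absolute risk difference = 0.284721
1 / 0.284721 = 3.512 → round up → 4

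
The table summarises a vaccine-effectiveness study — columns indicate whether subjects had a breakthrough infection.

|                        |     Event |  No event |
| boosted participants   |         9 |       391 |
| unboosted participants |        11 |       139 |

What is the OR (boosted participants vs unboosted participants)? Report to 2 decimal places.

OR = (9 × 139) / (391 × 11) = 1251/4301 ≈ 0.29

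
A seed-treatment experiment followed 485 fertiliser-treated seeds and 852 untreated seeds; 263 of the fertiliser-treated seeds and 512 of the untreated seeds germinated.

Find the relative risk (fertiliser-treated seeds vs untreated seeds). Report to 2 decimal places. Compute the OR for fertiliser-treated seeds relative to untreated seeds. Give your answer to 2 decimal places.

RR = 0.90; OR = 0.79

risk, fertiliser-treated seeds = 263/485 = 0.5423
risk, untreated seeds = 512/852 = 0.6009
RR = 0.5423 / 0.6009 = 0.90
odds, fertiliser-treated seeds = 263/222 = 1.1847
odds, untreated seeds = 512/340 = 1.5059
OR = 1.1847 / 1.5059 = 0.79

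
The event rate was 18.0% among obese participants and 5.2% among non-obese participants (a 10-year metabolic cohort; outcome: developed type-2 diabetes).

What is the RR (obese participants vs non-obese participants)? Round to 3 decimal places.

RR = 0.1800 / 0.0520 = 3.462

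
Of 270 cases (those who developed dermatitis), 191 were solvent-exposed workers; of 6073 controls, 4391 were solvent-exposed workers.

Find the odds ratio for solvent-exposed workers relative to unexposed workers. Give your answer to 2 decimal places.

OR = (191 × 1682) / (4391 × 79) = 321262/346889 ≈ 0.93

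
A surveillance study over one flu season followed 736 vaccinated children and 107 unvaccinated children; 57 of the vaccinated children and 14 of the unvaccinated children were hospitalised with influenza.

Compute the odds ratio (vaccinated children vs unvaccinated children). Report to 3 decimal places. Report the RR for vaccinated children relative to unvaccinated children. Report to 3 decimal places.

OR = (57 × 93) / (679 × 14) = 5301/9506 ≈ 0.558
risk, vaccinated children = 57/736 = 0.0774
risk, unvaccinated children = 14/107 = 0.1308
RR = 0.0774 / 0.1308 = 0.592

OR = 0.558; RR = 0.592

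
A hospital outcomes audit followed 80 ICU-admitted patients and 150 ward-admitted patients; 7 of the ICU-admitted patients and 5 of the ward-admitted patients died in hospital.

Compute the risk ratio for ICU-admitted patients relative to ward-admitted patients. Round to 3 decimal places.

2.625

risk, ICU-admitted patients = 7/80 = 0.08750
risk, ward-admitted patients = 5/150 = 0.03333
RR = 0.08750 / 0.03333 = 2.625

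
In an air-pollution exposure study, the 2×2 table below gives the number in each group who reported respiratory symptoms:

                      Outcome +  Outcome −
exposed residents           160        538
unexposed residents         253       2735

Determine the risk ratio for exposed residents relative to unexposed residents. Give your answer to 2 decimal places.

risk, exposed residents = 160/698 = 0.2292
risk, unexposed residents = 253/2988 = 0.0847
RR = 0.2292 / 0.0847 = 2.71

RR: 2.71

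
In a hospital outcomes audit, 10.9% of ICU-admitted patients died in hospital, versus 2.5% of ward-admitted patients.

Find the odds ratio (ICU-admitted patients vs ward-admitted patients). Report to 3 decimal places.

odds, ICU-admitted patients = 0.10900/0.89100 = 0.12233
odds, ward-admitted patients = 0.02500/0.97500 = 0.02564
OR = 0.12233 / 0.02564 = 4.771

OR = 4.771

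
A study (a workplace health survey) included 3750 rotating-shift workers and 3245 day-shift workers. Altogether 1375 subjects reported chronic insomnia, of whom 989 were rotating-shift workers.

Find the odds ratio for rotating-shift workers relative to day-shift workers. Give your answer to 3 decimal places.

rotating-shift workers without the outcome: 3750 − 989 = 2761
day-shift workers with the outcome: 1375 − 989 = 386
day-shift workers without the outcome: 3245 − 386 = 2859
odds, rotating-shift workers = 989/2761 = 0.3582
odds, day-shift workers = 386/2859 = 0.1350
OR = 0.3582 / 0.1350 = 2.653

2.653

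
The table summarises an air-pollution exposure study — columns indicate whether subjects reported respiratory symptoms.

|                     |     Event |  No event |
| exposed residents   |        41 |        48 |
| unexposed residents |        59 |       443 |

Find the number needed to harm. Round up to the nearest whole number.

risk, exposed residents = 41/89 = 0.460674
risk, unexposed residents = 59/502 = 0.117530
absolute risk difference = 0.343144
1 / 0.343144 = 2.914 → round up → 3

3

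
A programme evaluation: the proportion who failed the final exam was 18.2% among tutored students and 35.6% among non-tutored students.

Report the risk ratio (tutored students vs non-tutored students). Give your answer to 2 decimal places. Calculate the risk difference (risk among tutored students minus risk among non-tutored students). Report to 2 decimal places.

RR = 0.51; RD = -0.17

RR = 0.1820 / 0.3560 = 0.51
risk difference = 0.1820 − 0.3560 = -0.17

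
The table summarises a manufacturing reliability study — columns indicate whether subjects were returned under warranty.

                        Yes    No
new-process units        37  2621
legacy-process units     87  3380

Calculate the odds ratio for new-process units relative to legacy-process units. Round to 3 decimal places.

OR = (37 × 3380) / (2621 × 87) = 125060/228027 ≈ 0.548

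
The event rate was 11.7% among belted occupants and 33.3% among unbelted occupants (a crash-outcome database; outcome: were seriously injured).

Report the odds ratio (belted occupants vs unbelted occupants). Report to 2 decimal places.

odds, belted occupants = 0.1170/0.8830 = 0.1325
odds, unbelted occupants = 0.3330/0.6670 = 0.4993
OR = 0.1325 / 0.4993 = 0.27

OR ≈ 0.27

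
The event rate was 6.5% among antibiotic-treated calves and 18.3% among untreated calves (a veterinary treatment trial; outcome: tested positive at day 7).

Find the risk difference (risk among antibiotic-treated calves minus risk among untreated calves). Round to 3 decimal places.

risk difference = 0.0650 − 0.1830 = -0.118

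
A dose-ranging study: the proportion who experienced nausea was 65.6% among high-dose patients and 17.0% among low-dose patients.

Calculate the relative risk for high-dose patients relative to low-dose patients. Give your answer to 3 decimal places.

RR = 0.6560 / 0.1700 = 3.859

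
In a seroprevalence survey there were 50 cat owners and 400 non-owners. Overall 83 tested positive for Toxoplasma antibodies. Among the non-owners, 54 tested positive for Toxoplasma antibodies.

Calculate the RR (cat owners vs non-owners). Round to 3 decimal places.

4.296

cat owners with the outcome: 83 − 54 = 29
cat owners without the outcome: 50 − 29 = 21
non-owners without the outcome: 400 − 54 = 346
risk, cat owners = 29/50 = 0.5800
risk, non-owners = 54/400 = 0.1350
RR = 0.5800 / 0.1350 = 4.296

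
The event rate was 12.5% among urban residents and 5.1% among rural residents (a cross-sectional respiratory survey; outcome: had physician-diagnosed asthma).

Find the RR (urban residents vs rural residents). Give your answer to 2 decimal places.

RR = 0.1250 / 0.0510 = 2.45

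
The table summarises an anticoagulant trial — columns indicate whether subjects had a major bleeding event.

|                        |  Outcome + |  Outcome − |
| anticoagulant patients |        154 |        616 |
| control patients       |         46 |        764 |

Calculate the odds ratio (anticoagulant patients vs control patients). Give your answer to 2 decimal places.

odds, anticoagulant patients = 154/616 = 0.2500
odds, control patients = 46/764 = 0.0602
OR = 0.2500 / 0.0602 = 4.15

OR: 4.15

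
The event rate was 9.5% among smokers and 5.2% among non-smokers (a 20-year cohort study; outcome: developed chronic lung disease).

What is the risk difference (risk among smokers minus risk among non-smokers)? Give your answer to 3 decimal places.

risk difference = 0.0950 − 0.0520 = 0.043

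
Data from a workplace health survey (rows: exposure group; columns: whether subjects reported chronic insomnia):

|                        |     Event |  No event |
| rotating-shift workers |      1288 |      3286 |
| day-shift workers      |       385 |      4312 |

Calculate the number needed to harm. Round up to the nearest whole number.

risk, rotating-shift workers = 1288/4574 = 0.281592
risk, day-shift workers = 385/4697 = 0.081967
absolute risk difference = 0.199624
1 / 0.199624 = 5.009 → round up → 6

NNH ≈ 6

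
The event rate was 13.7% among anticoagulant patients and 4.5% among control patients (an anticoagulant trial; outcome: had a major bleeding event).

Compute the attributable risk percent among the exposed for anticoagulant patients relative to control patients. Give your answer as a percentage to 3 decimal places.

AR% = (0.13700 − 0.04500) / 0.13700 = 0.6715 → 67.153%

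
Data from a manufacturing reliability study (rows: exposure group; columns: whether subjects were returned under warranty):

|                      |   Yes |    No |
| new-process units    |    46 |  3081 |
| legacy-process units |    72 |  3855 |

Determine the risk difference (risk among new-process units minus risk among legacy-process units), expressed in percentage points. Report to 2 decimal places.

risk, new-process units = 46/3127 = 0.01471
risk, legacy-process units = 72/3927 = 0.01833
risk difference = 0.01471 − 0.01833 = -0.00362 → -0.36 percentage points

RD: -0.36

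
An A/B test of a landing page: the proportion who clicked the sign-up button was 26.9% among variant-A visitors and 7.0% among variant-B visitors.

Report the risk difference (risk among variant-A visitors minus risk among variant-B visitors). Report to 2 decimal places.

risk difference = 0.2690 − 0.0700 = 0.20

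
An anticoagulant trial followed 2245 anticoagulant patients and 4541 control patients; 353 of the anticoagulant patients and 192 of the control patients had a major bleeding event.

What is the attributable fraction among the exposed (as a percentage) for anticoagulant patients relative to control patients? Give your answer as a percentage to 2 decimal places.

risk, anticoagulant patients = 353/2245 = 0.15724
risk, control patients = 192/4541 = 0.04228
AR% = (0.15724 − 0.04228) / 0.15724 = 0.7311 → 73.11%

AR% ≈ 73.11%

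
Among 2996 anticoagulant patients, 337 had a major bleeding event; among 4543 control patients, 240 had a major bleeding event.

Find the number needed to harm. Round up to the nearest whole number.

NNH = 17

risk, anticoagulant patients = 337/2996 = 0.112483
risk, control patients = 240/4543 = 0.052829
absolute risk difference = 0.059655
1 / 0.059655 = 16.763 → round up → 17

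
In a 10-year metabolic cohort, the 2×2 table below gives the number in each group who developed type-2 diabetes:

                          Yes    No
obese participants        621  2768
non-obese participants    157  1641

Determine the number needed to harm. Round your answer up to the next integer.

NNH: 11

risk, obese participants = 621/3389 = 0.183240
risk, non-obese participants = 157/1798 = 0.087319
absolute risk difference = 0.095921
1 / 0.095921 = 10.425 → round up → 11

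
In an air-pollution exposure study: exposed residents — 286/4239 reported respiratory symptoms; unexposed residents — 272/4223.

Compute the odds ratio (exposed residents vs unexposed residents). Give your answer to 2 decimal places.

OR = (286 × 3951) / (3953 × 272) = 1129986/1075216 ≈ 1.05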